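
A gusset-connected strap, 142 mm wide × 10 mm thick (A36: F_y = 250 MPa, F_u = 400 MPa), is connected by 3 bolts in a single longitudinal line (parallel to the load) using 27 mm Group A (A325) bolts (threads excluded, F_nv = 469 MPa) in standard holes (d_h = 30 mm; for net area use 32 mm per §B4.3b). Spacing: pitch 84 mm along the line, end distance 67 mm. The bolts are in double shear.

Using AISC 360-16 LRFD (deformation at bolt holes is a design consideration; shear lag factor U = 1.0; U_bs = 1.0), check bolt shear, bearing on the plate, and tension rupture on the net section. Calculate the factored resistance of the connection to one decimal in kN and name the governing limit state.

330.0 kN (net-section rupture governs)

Bolt shear: A_b = π(27)²/4 = 572.56 mm². φR_n = 0.75 × 469 × 572.56 × 3 × 2 = 1208.4 kN.
Bearing (10 mm plate, F_u = 400 MPa): end bolts L_c = 67 − 30/2 = 52, R_n = min(1.2×52×10×400, 2.4×27×10×400) = 249.6 kN/bolt; interior L_c = 84 − 30 = 54, R_n = 259.2 kN/bolt. φR_n = 0.75 × (1×249.6 + 2×259.2) = 576.0 kN.
Tension rupture (net): A_n = (142 − 1×32)×10 = 1100 mm² (U = 1.0, A_e = A_n). φR_n = 0.75 × 400 × 1100 = 330.0 kN.
Governing: min(1208.4, 576.0, 330.0) = 330.0 kN → net-section rupture.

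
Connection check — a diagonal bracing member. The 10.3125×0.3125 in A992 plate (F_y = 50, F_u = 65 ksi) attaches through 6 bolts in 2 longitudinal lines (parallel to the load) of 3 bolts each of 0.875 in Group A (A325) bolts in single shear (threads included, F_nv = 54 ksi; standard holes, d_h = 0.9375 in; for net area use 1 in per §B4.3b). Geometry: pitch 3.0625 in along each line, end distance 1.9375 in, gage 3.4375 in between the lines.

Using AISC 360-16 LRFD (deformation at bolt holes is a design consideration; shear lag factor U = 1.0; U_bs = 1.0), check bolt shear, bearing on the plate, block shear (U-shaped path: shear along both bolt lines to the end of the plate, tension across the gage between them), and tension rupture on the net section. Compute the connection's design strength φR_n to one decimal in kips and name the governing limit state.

Bolt shear: A_b = π(0.875)²/4 = 0.60132 in². φR_n = 0.75 × 54 × 0.60132 × 6 × 1 = 146.1 kips.
Bearing (0.3125 in plate, F_u = 65 ksi): end bolts L_c = 1.9375 − 0.9375/2 = 1.46875, R_n = min(1.2×1.46875×0.3125×65, 2.4×0.875×0.3125×65) = 35.801 kips/bolt; interior L_c = 3.0625 − 0.9375 = 2.125, R_n = 42.656 kips/bolt. φR_n = 0.75 × (2×35.801 + 4×42.656) = 181.7 kips.
Block shear: shear path 2×[1.9375+2×3.0625] = 2×8.0625 in, A_gv = 5.0391, A_nv = 2×(8.0625 − 2.5×1)×0.3125 = 3.4766 in²; tension across gage: (3.4375 − 1×1)×0.3125 = 0.76172 in². R_n = min(0.6×65×3.4766, 0.6×50×5.0391) + 1.0×65×0.76172 = min(135.59, 151.17) + 49.512 = 185.1 kips. φR_n = 0.75 × 185.1 = 138.8 kips.
Tension rupture (net): A_n = (10.3125 − 2×1)×0.3125 = 2.5977 in² (U = 1.0, A_e = A_n). φR_n = 0.75 × 65 × 2.5977 = 126.6 kips.
Governing: min(146.1, 181.7, 138.8, 126.6) = 126.6 kips → net-section rupture.

126.6 kips (net-section rupture governs)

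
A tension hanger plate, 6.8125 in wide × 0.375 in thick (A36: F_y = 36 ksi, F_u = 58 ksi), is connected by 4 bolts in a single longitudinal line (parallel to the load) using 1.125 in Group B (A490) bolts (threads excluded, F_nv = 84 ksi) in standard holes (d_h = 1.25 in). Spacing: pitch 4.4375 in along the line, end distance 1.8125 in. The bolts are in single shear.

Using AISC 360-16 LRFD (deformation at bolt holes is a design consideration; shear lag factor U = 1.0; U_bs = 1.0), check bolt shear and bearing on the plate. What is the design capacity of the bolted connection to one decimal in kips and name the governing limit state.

Bolt shear: A_b = π(1.125)²/4 = 0.99402 in². φR_n = 0.75 × 84 × 0.99402 × 4 × 1 = 250.5 kips.
Bearing (0.375 in plate, F_u = 58 ksi): end bolts L_c = 1.8125 − 1.25/2 = 1.1875, R_n = min(1.2×1.1875×0.375×58, 2.4×1.125×0.375×58) = 30.994 kips/bolt; interior L_c = 4.4375 − 1.25 = 3.1875, R_n = 58.725 kips/bolt. φR_n = 0.75 × (1×30.994 + 3×58.725) = 155.4 kips.
Governing: min(250.5, 155.4) = 155.4 kips → bearing.

155.4 kips (bearing governs)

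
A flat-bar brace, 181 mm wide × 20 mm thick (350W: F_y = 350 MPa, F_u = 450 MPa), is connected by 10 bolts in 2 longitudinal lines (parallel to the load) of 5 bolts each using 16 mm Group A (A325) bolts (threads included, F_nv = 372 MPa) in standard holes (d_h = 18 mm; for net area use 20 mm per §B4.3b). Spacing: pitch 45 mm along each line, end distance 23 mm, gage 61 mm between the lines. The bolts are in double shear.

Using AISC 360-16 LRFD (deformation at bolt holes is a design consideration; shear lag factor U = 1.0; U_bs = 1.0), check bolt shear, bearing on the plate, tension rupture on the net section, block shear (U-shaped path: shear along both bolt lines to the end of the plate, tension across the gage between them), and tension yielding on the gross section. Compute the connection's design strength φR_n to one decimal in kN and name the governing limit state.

951.8 kN (net-section rupture governs)

Bolt shear: A_b = π(16)²/4 = 201.06 mm². φR_n = 0.75 × 372 × 201.06 × 10 × 2 = 1121.9 kN.
Bearing (20 mm plate, F_u = 450 MPa): end bolts L_c = 23 − 18/2 = 14, R_n = min(1.2×14×20×450, 2.4×16×20×450) = 151.2 kN/bolt; interior L_c = 45 − 18 = 27, R_n = 291.6 kN/bolt. φR_n = 0.75 × (2×151.2 + 8×291.6) = 1976.4 kN.
Tension rupture (net): A_n = (181 − 2×20)×20 = 2820 mm² (U = 1.0, A_e = A_n). φR_n = 0.75 × 450 × 2820 = 951.8 kN.
Block shear: shear path 2×[23+4×45] = 2×203 mm, A_gv = 8120, A_nv = 2×(203 − 4.5×20)×20 = 4520 mm²; tension across gage: (61 − 1×20)×20 = 820 mm². R_n = min(0.6×450×4520, 0.6×350×8120) + 1.0×450×820 = min(1220.4, 1705.2) + 369 = 1589.4 kN. φR_n = 0.75 × 1589.4 = 1192.1 kN.
Tension yield (gross): A_g = 181×20 = 3620 mm². φR_n = 0.90 × 350 × 3620 = 1140.3 kN.
Governing: min(1121.9, 1976.4, 951.8, 1192.1, 1140.3) = 951.8 kN → net-section rupture.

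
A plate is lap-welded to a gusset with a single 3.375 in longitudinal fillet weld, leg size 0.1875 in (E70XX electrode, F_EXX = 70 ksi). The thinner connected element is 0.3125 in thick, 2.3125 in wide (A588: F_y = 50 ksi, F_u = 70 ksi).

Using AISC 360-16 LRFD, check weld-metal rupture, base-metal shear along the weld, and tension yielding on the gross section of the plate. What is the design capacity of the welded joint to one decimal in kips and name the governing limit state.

14.1 kips (weld metal governs)

Weld metal: throat = 0.707×0.1875 = 0.13256 in, L = 3.375 in. φR_n = 0.75 × 0.6 × 70 × 0.13256 × 3.375 = 14.1 kips.
Base metal shear (0.3125 in plate): yield φR_n = 1.0×0.6×50×0.3125×3.375 = 31.6 kips; rupture φR_n = 0.75×0.6×70×0.3125×3.375 = 33.2 kips; take 31.6 kips (yield).
Tension yield (gross): A_g = 2.3125×0.3125 = 0.72266 in². φR_n = 0.90 × 50 × 0.72266 = 32.5 kips.
Governing: min(14.1, 31.6, 32.5) = 14.1 kips → weld metal.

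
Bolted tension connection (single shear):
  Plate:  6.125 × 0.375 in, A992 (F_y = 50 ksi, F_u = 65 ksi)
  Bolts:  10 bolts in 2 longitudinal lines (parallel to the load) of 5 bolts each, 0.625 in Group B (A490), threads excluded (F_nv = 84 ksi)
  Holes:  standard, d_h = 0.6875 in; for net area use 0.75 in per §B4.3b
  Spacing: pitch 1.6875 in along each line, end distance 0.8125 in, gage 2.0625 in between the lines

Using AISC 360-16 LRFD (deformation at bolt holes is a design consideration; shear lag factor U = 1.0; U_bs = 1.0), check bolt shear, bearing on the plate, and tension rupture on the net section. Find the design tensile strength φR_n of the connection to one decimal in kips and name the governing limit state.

Bolt shear: A_b = π(0.625)²/4 = 0.3068 in². φR_n = 0.75 × 84 × 0.3068 × 10 × 1 = 193.3 kips.
Bearing (0.375 in plate, F_u = 65 ksi): end bolts L_c = 0.8125 − 0.6875/2 = 0.46875, R_n = min(1.2×0.46875×0.375×65, 2.4×0.625×0.375×65) = 13.711 kips/bolt; interior L_c = 1.6875 − 0.6875 = 1, R_n = 29.25 kips/bolt. φR_n = 0.75 × (2×13.711 + 8×29.25) = 196.1 kips.
Tension rupture (net): A_n = (6.125 − 2×0.75)×0.375 = 1.7344 in² (U = 1.0, A_e = A_n). φR_n = 0.75 × 65 × 1.7344 = 84.6 kips.
Governing: min(193.3, 196.1, 84.6) = 84.6 kips → net-section rupture.

84.6 kips (net-section rupture governs)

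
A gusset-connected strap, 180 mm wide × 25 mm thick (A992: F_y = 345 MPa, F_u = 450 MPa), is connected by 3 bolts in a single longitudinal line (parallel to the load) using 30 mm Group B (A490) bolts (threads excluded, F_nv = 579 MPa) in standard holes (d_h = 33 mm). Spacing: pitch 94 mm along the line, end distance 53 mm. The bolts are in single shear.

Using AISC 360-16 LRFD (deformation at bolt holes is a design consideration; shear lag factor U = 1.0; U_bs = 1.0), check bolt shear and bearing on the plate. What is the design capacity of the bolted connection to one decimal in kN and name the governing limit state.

920.9 kN (bolt shear governs)

Bolt shear: A_b = π(30)²/4 = 706.86 mm². φR_n = 0.75 × 579 × 706.86 × 3 × 1 = 920.9 kN.
Bearing (25 mm plate, F_u = 450 MPa): end bolts L_c = 53 − 33/2 = 36.5, R_n = min(1.2×36.5×25×450, 2.4×30×25×450) = 492.75 kN/bolt; interior L_c = 94 − 33 = 61, R_n = 810 kN/bolt. φR_n = 0.75 × (1×492.75 + 2×810) = 1584.6 kN.
Governing: min(920.9, 1584.6) = 920.9 kN → bolt shear.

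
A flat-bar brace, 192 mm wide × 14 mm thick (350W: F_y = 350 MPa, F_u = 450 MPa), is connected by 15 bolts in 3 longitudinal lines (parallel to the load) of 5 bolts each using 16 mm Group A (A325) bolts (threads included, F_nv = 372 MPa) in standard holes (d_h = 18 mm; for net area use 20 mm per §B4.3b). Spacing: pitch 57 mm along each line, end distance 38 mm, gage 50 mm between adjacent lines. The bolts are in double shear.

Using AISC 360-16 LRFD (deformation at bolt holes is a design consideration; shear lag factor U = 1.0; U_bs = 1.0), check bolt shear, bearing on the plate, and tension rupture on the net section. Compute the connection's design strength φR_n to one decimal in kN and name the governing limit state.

623.7 kN (net-section rupture governs)

Bolt shear: A_b = π(16)²/4 = 201.06 mm². φR_n = 0.75 × 372 × 201.06 × 15 × 2 = 1682.9 kN.
Bearing (14 mm plate, F_u = 450 MPa): end bolts L_c = 38 − 18/2 = 29, R_n = min(1.2×29×14×450, 2.4×16×14×450) = 219.24 kN/bolt; interior L_c = 57 − 18 = 39, R_n = 241.92 kN/bolt. φR_n = 0.75 × (3×219.24 + 12×241.92) = 2670.6 kN.
Tension rupture (net): A_n = (192 − 3×20)×14 = 1848 mm² (U = 1.0, A_e = A_n). φR_n = 0.75 × 450 × 1848 = 623.7 kN.
Governing: min(1682.9, 2670.6, 623.7) = 623.7 kN → net-section rupture.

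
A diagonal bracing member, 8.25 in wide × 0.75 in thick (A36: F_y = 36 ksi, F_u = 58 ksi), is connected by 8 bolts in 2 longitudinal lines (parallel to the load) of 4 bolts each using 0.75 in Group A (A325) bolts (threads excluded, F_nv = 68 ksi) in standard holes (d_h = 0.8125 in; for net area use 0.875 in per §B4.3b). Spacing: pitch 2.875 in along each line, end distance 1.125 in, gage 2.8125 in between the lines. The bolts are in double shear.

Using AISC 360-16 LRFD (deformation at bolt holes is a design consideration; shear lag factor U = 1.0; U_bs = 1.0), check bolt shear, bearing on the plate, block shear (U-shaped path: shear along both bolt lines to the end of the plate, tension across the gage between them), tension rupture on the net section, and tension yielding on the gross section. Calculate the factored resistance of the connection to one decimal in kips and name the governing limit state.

Bolt shear: A_b = π(0.75)²/4 = 0.44179 in². φR_n = 0.75 × 68 × 0.44179 × 8 × 2 = 360.5 kips.
Bearing (0.75 in plate, F_u = 58 ksi): end bolts L_c = 1.125 − 0.8125/2 = 0.71875, R_n = min(1.2×0.71875×0.75×58, 2.4×0.75×0.75×58) = 37.519 kips/bolt; interior L_c = 2.875 − 0.8125 = 2.0625, R_n = 78.3 kips/bolt. φR_n = 0.75 × (2×37.519 + 6×78.3) = 408.6 kips.
Block shear: shear path 2×[1.125+3×2.875] = 2×9.75 in, A_gv = 14.625, A_nv = 2×(9.75 − 3.5×0.875)×0.75 = 10.031 in²; tension across gage: (2.8125 − 1×0.875)×0.75 = 1.4531 in². R_n = min(0.6×58×10.031, 0.6×36×14.625) + 1.0×58×1.4531 = min(349.08, 315.9) + 84.28 = 400.18 kips. φR_n = 0.75 × 400.18 = 300.1 kips.
Tension rupture (net): A_n = (8.25 − 2×0.875)×0.75 = 4.875 in² (U = 1.0, A_e = A_n). φR_n = 0.75 × 58 × 4.875 = 212.1 kips.
Tension yield (gross): A_g = 8.25×0.75 = 6.1875 in². φR_n = 0.90 × 36 × 6.1875 = 200.5 kips.
Governing: min(360.5, 408.6, 300.1, 212.1, 200.5) = 200.5 kips → gross-section yield.

200.5 kips (gross-section yield governs)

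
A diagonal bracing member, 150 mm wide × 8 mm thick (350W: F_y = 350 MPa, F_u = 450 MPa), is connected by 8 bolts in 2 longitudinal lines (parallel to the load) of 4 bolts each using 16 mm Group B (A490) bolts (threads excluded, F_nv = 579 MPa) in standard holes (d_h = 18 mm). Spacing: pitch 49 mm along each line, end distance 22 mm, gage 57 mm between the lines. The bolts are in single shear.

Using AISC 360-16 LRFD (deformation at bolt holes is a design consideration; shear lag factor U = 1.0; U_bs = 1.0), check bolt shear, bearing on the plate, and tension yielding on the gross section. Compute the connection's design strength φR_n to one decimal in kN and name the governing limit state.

378.0 kN (gross-section yield governs)

Bolt shear: A_b = π(16)²/4 = 201.06 mm². φR_n = 0.75 × 579 × 201.06 × 8 × 1 = 698.5 kN.
Bearing (8 mm plate, F_u = 450 MPa): end bolts L_c = 22 − 18/2 = 13, R_n = min(1.2×13×8×450, 2.4×16×8×450) = 56.16 kN/bolt; interior L_c = 49 − 18 = 31, R_n = 133.92 kN/bolt. φR_n = 0.75 × (2×56.16 + 6×133.92) = 686.9 kN.
Tension yield (gross): A_g = 150×8 = 1200 mm². φR_n = 0.90 × 350 × 1200 = 378.0 kN.
Governing: min(698.5, 686.9, 378.0) = 378.0 kN → gross-section yield.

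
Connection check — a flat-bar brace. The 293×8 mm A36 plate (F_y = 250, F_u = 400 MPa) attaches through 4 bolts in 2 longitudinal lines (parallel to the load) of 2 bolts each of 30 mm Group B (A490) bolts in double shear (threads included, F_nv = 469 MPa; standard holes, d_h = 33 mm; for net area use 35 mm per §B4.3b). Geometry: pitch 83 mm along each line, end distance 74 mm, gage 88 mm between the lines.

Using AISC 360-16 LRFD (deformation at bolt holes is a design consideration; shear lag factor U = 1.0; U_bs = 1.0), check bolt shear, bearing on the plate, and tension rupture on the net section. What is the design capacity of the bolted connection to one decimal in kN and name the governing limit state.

Bolt shear: A_b = π(30)²/4 = 706.86 mm². φR_n = 0.75 × 469 × 706.86 × 4 × 2 = 1989.1 kN.
Bearing (8 mm plate, F_u = 400 MPa): end bolts L_c = 74 − 33/2 = 57.5, R_n = min(1.2×57.5×8×400, 2.4×30×8×400) = 220.8 kN/bolt; interior L_c = 83 − 33 = 50, R_n = 192 kN/bolt. φR_n = 0.75 × (2×220.8 + 2×192) = 619.2 kN.
Tension rupture (net): A_n = (293 − 2×35)×8 = 1784 mm² (U = 1.0, A_e = A_n). φR_n = 0.75 × 400 × 1784 = 535.2 kN.
Governing: min(1989.1, 619.2, 535.2) = 535.2 kN → net-section rupture.

535.2 kN (net-section rupture governs)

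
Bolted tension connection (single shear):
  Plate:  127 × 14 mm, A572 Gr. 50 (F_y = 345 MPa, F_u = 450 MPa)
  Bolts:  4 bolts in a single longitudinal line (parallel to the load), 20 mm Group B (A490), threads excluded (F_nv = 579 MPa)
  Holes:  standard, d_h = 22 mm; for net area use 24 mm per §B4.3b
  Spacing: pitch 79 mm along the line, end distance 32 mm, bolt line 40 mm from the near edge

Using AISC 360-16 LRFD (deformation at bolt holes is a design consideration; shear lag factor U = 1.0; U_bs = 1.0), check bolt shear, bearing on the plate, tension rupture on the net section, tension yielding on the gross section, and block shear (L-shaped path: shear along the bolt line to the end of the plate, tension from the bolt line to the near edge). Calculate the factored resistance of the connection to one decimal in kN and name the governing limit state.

Bolt shear: A_b = π(20)²/4 = 314.16 mm². φR_n = 0.75 × 579 × 314.16 × 4 × 1 = 545.7 kN.
Bearing (14 mm plate, F_u = 450 MPa): end bolts L_c = 32 − 22/2 = 21, R_n = min(1.2×21×14×450, 2.4×20×14×450) = 158.76 kN/bolt; interior L_c = 79 − 22 = 57, R_n = 302.4 kN/bolt. φR_n = 0.75 × (1×158.76 + 3×302.4) = 799.5 kN.
Tension rupture (net): A_n = (127 − 1×24)×14 = 1442 mm² (U = 1.0, A_e = A_n). φR_n = 0.75 × 450 × 1442 = 486.7 kN.
Tension yield (gross): A_g = 127×14 = 1778 mm². φR_n = 0.90 × 345 × 1778 = 552.1 kN.
Block shear: shear path 1×[32+3×79] = 1×269 mm, A_gv = 3766, A_nv = 1×(269 − 3.5×24)×14 = 2590 mm²; tension to near edge: (40 − 0.5×24)×14 = 392 mm². R_n = min(0.6×450×2590, 0.6×345×3766) + 1.0×450×392 = min(699.3, 779.56) + 176.4 = 875.7 kN. φR_n = 0.75 × 875.7 = 656.8 kN.
Governing: min(545.7, 799.5, 486.7, 552.1, 656.8) = 486.7 kN → net-section rupture.

486.7 kN (net-section rupture governs)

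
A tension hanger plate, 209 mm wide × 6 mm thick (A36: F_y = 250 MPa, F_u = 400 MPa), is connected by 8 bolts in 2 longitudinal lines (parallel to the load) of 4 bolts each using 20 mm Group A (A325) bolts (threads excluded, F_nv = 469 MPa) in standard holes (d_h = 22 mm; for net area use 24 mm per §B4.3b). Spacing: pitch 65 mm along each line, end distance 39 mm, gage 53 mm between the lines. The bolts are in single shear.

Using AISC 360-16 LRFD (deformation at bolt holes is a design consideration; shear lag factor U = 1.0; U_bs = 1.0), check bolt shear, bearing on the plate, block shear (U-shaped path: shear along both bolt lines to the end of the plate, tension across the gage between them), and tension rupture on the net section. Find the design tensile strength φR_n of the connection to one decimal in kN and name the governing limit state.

Bolt shear: A_b = π(20)²/4 = 314.16 mm². φR_n = 0.75 × 469 × 314.16 × 8 × 1 = 884.0 kN.
Bearing (6 mm plate, F_u = 400 MPa): end bolts L_c = 39 − 22/2 = 28, R_n = min(1.2×28×6×400, 2.4×20×6×400) = 80.64 kN/bolt; interior L_c = 65 − 22 = 43, R_n = 115.2 kN/bolt. φR_n = 0.75 × (2×80.64 + 6×115.2) = 639.4 kN.
Block shear: shear path 2×[39+3×65] = 2×234 mm, A_gv = 2808, A_nv = 2×(234 − 3.5×24)×6 = 1800 mm²; tension across gage: (53 − 1×24)×6 = 174 mm². R_n = min(0.6×400×1800, 0.6×250×2808) + 1.0×400×174 = min(432, 421.2) + 69.6 = 490.8 kN. φR_n = 0.75 × 490.8 = 368.1 kN.
Tension rupture (net): A_n = (209 − 2×24)×6 = 966 mm² (U = 1.0, A_e = A_n). φR_n = 0.75 × 400 × 966 = 289.8 kN.
Governing: min(884.0, 639.4, 368.1, 289.8) = 289.8 kN → net-section rupture.

289.8 kN (net-section rupture governs)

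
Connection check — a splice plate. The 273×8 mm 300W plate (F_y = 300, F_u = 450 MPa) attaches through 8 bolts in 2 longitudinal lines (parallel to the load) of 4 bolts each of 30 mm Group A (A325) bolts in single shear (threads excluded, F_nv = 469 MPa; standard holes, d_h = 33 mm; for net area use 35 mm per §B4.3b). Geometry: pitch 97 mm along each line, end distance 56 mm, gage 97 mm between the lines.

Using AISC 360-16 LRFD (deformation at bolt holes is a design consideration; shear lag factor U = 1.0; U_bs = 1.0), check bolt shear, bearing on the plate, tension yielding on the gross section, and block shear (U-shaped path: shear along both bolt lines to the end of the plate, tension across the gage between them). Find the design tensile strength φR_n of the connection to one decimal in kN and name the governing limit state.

Bolt shear: A_b = π(30)²/4 = 706.86 mm². φR_n = 0.75 × 469 × 706.86 × 8 × 1 = 1989.1 kN.
Bearing (8 mm plate, F_u = 450 MPa): end bolts L_c = 56 − 33/2 = 39.5, R_n = min(1.2×39.5×8×450, 2.4×30×8×450) = 170.64 kN/bolt; interior L_c = 97 − 33 = 64, R_n = 259.2 kN/bolt. φR_n = 0.75 × (2×170.64 + 6×259.2) = 1422.4 kN.
Tension yield (gross): A_g = 273×8 = 2184 mm². φR_n = 0.90 × 300 × 2184 = 589.7 kN.
Block shear: shear path 2×[56+3×97] = 2×347 mm, A_gv = 5552, A_nv = 2×(347 − 3.5×35)×8 = 3592 mm²; tension across gage: (97 − 1×35)×8 = 496 mm². R_n = min(0.6×450×3592, 0.6×300×5552) + 1.0×450×496 = min(969.84, 999.36) + 223.2 = 1193 kN. φR_n = 0.75 × 1193 = 894.8 kN.
Governing: min(1989.1, 1422.4, 589.7, 894.8) = 589.7 kN → gross-section yield.

589.7 kN (gross-section yield governs)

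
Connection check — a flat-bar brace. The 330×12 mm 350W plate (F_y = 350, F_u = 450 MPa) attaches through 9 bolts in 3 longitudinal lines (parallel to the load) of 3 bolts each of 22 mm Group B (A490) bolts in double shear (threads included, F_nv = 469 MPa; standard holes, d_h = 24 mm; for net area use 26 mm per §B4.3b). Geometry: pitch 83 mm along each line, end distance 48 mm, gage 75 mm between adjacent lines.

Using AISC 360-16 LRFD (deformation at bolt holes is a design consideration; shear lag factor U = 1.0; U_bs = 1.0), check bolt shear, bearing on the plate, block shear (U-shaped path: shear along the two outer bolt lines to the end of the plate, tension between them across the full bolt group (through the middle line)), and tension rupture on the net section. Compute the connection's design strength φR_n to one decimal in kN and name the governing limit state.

Bolt shear: A_b = π(22)²/4 = 380.13 mm². φR_n = 0.75 × 469 × 380.13 × 9 × 2 = 2406.8 kN.
Bearing (12 mm plate, F_u = 450 MPa): end bolts L_c = 48 − 24/2 = 36, R_n = min(1.2×36×12×450, 2.4×22×12×450) = 233.28 kN/bolt; interior L_c = 83 − 24 = 59, R_n = 285.12 kN/bolt. φR_n = 0.75 × (3×233.28 + 6×285.12) = 1807.9 kN.
Block shear: shear path 2×[48+2×83] = 2×214 mm, A_gv = 5136, A_nv = 2×(214 − 2.5×26)×12 = 3576 mm²; tension across gage: (150 − 2×26)×12 = 1176 mm². R_n = min(0.6×450×3576, 0.6×350×5136) + 1.0×450×1176 = min(965.52, 1078.6) + 529.2 = 1494.7 kN. φR_n = 0.75 × 1494.7 = 1121.0 kN.
Tension rupture (net): A_n = (330 − 3×26)×12 = 3024 mm² (U = 1.0, A_e = A_n). φR_n = 0.75 × 450 × 3024 = 1020.6 kN.
Governing: min(2406.8, 1807.9, 1121.0, 1020.6) = 1020.6 kN → net-section rupture.

1020.6 kN (net-section rupture governs)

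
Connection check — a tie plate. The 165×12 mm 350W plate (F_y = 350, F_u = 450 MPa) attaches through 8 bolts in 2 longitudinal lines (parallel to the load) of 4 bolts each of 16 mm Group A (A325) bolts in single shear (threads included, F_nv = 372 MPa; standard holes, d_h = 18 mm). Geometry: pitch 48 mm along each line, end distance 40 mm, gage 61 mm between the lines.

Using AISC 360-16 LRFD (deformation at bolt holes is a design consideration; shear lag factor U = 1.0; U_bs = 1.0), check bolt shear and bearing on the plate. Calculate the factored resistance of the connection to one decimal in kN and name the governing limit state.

Bolt shear: A_b = π(16)²/4 = 201.06 mm². φR_n = 0.75 × 372 × 201.06 × 8 × 1 = 448.8 kN.
Bearing (12 mm plate, F_u = 450 MPa): end bolts L_c = 40 − 18/2 = 31, R_n = min(1.2×31×12×450, 2.4×16×12×450) = 200.88 kN/bolt; interior L_c = 48 − 18 = 30, R_n = 194.4 kN/bolt. φR_n = 0.75 × (2×200.88 + 6×194.4) = 1176.1 kN.
Governing: min(448.8, 1176.1) = 448.8 kN → bolt shear.

448.8 kN (bolt shear governs)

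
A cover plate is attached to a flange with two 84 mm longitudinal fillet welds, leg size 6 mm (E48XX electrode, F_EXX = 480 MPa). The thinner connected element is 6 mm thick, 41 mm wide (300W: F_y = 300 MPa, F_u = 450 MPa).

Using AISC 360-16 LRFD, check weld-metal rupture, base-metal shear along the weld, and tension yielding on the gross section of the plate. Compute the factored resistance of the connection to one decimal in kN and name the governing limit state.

Weld metal: throat = 0.707×6 = 4.242 mm, L = 2×84 = 168 mm. φR_n = 0.75 × 0.6 × 480 × 4.242 × 168 = 153.9 kN.
Base metal shear (6 mm plate): yield φR_n = 1.0×0.6×300×6×168 = 181.4 kN; rupture φR_n = 0.75×0.6×450×6×168 = 204.1 kN; take 181.4 kN (yield).
Tension yield (gross): A_g = 41×6 = 246 mm². φR_n = 0.90 × 300 × 246 = 66.4 kN.
Governing: min(153.9, 181.4, 66.4) = 66.4 kN → gross-section yield.

66.4 kN (gross-section yield governs)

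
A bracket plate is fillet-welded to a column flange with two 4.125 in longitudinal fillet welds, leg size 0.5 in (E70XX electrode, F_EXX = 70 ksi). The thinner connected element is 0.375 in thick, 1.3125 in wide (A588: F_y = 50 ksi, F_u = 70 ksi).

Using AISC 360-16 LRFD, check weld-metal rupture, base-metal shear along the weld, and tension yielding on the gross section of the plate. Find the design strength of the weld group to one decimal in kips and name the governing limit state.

22.1 kips (gross-section yield governs)

Weld metal: throat = 0.707×0.5 = 0.3535 in, L = 2×4.125 = 8.25 in. φR_n = 0.75 × 0.6 × 70 × 0.3535 × 8.25 = 91.9 kips.
Base metal shear (0.375 in plate): yield φR_n = 1.0×0.6×50×0.375×8.25 = 92.8 kips; rupture φR_n = 0.75×0.6×70×0.375×8.25 = 97.5 kips; take 92.8 kips (yield).
Tension yield (gross): A_g = 1.3125×0.375 = 0.49219 in². φR_n = 0.90 × 50 × 0.49219 = 22.1 kips.
Governing: min(91.9, 92.8, 22.1) = 22.1 kips → gross-section yield.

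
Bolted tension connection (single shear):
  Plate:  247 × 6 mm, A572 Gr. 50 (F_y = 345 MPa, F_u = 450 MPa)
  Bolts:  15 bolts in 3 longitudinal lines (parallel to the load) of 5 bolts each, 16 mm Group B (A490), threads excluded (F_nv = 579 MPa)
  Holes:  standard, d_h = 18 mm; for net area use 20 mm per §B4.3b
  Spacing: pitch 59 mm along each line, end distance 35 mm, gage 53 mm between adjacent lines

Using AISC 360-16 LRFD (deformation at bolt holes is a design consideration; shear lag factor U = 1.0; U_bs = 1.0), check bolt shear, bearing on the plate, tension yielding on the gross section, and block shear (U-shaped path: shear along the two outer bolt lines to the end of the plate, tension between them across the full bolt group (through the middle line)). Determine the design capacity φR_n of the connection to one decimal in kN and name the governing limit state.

460.2 kN (gross-section yield governs)

Bolt shear: A_b = π(16)²/4 = 201.06 mm². φR_n = 0.75 × 579 × 201.06 × 15 × 1 = 1309.7 kN.
Bearing (6 mm plate, F_u = 450 MPa): end bolts L_c = 35 − 18/2 = 26, R_n = min(1.2×26×6×450, 2.4×16×6×450) = 84.24 kN/bolt; interior L_c = 59 − 18 = 41, R_n = 103.68 kN/bolt. φR_n = 0.75 × (3×84.24 + 12×103.68) = 1122.7 kN.
Tension yield (gross): A_g = 247×6 = 1482 mm². φR_n = 0.90 × 345 × 1482 = 460.2 kN.
Block shear: shear path 2×[35+4×59] = 2×271 mm, A_gv = 3252, A_nv = 2×(271 − 4.5×20)×6 = 2172 mm²; tension across gage: (106 − 2×20)×6 = 396 mm². R_n = min(0.6×450×2172, 0.6×345×3252) + 1.0×450×396 = min(586.44, 673.16) + 178.2 = 764.64 kN. φR_n = 0.75 × 764.64 = 573.5 kN.
Governing: min(1309.7, 1122.7, 460.2, 573.5) = 460.2 kN → gross-section yield.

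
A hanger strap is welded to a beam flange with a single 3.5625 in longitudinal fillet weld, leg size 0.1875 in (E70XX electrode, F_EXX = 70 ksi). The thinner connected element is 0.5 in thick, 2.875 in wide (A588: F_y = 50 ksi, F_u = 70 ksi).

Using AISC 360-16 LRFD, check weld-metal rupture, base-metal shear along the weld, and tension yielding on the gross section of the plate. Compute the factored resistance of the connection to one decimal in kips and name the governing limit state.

Weld metal: throat = 0.707×0.1875 = 0.13256 in, L = 3.5625 in. φR_n = 0.75 × 0.6 × 70 × 0.13256 × 3.5625 = 14.9 kips.
Base metal shear (0.5 in plate): yield φR_n = 1.0×0.6×50×0.5×3.5625 = 53.4 kips; rupture φR_n = 0.75×0.6×70×0.5×3.5625 = 56.1 kips; take 53.4 kips (yield).
Tension yield (gross): A_g = 2.875×0.5 = 1.4375 in². φR_n = 0.90 × 50 × 1.4375 = 64.7 kips.
Governing: min(14.9, 53.4, 64.7) = 14.9 kips → weld metal.

14.9 kips (weld metal governs)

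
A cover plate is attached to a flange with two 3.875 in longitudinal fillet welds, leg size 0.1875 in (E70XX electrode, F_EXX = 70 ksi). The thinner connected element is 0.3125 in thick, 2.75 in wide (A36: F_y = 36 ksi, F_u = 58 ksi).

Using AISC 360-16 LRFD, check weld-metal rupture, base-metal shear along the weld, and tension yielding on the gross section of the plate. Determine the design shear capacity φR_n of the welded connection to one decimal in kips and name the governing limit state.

27.8 kips (gross-section yield governs)

Weld metal: throat = 0.707×0.1875 = 0.13256 in, L = 2×3.875 = 7.75 in. φR_n = 0.75 × 0.6 × 70 × 0.13256 × 7.75 = 32.4 kips.
Base metal shear (0.3125 in plate): yield φR_n = 1.0×0.6×36×0.3125×7.75 = 52.3 kips; rupture φR_n = 0.75×0.6×58×0.3125×7.75 = 63.2 kips; take 52.3 kips (yield).
Tension yield (gross): A_g = 2.75×0.3125 = 0.85938 in². φR_n = 0.90 × 36 × 0.85938 = 27.8 kips.
Governing: min(32.4, 52.3, 27.8) = 27.8 kips → gross-section yield.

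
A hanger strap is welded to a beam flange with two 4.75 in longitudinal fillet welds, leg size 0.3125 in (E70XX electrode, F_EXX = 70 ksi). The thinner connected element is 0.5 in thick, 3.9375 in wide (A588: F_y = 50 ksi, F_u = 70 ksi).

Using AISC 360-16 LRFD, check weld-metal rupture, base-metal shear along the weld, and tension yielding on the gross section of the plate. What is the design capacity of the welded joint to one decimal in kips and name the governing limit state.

Weld metal: throat = 0.707×0.3125 = 0.22094 in, L = 2×4.75 = 9.5 in. φR_n = 0.75 × 0.6 × 70 × 0.22094 × 9.5 = 66.1 kips.
Base metal shear (0.5 in plate): yield φR_n = 1.0×0.6×50×0.5×9.5 = 142.5 kips; rupture φR_n = 0.75×0.6×70×0.5×9.5 = 149.6 kips; take 142.5 kips (yield).
Tension yield (gross): A_g = 3.9375×0.5 = 1.9688 in². φR_n = 0.90 × 50 × 1.9688 = 88.6 kips.
Governing: min(66.1, 142.5, 88.6) = 66.1 kips → weld metal.

66.1 kips (weld metal governs)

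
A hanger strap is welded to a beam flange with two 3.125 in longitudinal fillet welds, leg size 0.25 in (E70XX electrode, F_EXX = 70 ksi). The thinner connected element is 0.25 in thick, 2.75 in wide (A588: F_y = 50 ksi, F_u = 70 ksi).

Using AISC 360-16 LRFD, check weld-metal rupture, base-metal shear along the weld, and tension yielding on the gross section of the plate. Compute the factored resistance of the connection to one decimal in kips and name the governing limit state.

30.9 kips (gross-section yield governs)

Weld metal: throat = 0.707×0.25 = 0.17675 in, L = 2×3.125 = 6.25 in. φR_n = 0.75 × 0.6 × 70 × 0.17675 × 6.25 = 34.8 kips.
Base metal shear (0.25 in plate): yield φR_n = 1.0×0.6×50×0.25×6.25 = 46.9 kips; rupture φR_n = 0.75×0.6×70×0.25×6.25 = 49.2 kips; take 46.9 kips (yield).
Tension yield (gross): A_g = 2.75×0.25 = 0.6875 in². φR_n = 0.90 × 50 × 0.6875 = 30.9 kips.
Governing: min(34.8, 46.9, 30.9) = 30.9 kips → gross-section yield.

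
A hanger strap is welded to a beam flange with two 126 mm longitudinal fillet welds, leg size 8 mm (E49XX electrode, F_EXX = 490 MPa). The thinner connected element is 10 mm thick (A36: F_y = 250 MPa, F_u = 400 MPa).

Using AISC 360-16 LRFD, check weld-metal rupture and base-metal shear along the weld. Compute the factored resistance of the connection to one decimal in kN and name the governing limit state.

Weld metal: throat = 0.707×8 = 5.656 mm, L = 2×126 = 252 mm. φR_n = 0.75 × 0.6 × 490 × 5.656 × 252 = 314.3 kN.
Base metal shear (10 mm plate): yield φR_n = 1.0×0.6×250×10×252 = 378.0 kN; rupture φR_n = 0.75×0.6×400×10×252 = 453.6 kN; take 378.0 kN (yield).
Governing: min(314.3, 378.0) = 314.3 kN → weld metal.

314.3 kN (weld metal governs)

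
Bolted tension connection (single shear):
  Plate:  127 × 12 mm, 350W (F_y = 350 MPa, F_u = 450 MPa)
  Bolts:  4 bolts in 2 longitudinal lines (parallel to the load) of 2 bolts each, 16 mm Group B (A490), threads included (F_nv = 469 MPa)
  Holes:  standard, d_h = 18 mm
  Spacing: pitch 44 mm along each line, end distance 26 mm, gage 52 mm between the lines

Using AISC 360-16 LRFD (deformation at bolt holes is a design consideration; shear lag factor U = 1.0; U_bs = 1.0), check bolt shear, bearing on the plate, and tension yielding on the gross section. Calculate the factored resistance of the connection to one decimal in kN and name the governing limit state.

282.9 kN (bolt shear governs)

Bolt shear: A_b = π(16)²/4 = 201.06 mm². φR_n = 0.75 × 469 × 201.06 × 4 × 1 = 282.9 kN.
Bearing (12 mm plate, F_u = 450 MPa): end bolts L_c = 26 − 18/2 = 17, R_n = min(1.2×17×12×450, 2.4×16×12×450) = 110.16 kN/bolt; interior L_c = 44 − 18 = 26, R_n = 168.48 kN/bolt. φR_n = 0.75 × (2×110.16 + 2×168.48) = 418.0 kN.
Tension yield (gross): A_g = 127×12 = 1524 mm². φR_n = 0.90 × 350 × 1524 = 480.1 kN.
Governing: min(282.9, 418.0, 480.1) = 282.9 kN → bolt shear.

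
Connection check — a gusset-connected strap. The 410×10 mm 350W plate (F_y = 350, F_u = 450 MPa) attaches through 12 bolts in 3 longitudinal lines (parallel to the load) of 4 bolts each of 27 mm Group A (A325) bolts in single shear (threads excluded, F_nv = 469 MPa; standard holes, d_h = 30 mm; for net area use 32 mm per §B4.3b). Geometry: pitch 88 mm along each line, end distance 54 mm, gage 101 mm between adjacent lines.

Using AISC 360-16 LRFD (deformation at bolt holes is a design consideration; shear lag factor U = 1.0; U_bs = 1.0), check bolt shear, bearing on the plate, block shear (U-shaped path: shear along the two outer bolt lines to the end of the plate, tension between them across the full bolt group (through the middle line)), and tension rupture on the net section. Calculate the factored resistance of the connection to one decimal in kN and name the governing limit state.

Bolt shear: A_b = π(27)²/4 = 572.56 mm². φR_n = 0.75 × 469 × 572.56 × 12 × 1 = 2416.8 kN.
Bearing (10 mm plate, F_u = 450 MPa): end bolts L_c = 54 − 30/2 = 39, R_n = min(1.2×39×10×450, 2.4×27×10×450) = 210.6 kN/bolt; interior L_c = 88 − 30 = 58, R_n = 291.6 kN/bolt. φR_n = 0.75 × (3×210.6 + 9×291.6) = 2442.2 kN.
Block shear: shear path 2×[54+3×88] = 2×318 mm, A_gv = 6360, A_nv = 2×(318 − 3.5×32)×10 = 4120 mm²; tension across gage: (202 − 2×32)×10 = 1380 mm². R_n = min(0.6×450×4120, 0.6×350×6360) + 1.0×450×1380 = min(1112.4, 1335.6) + 621 = 1733.4 kN. φR_n = 0.75 × 1733.4 = 1300.1 kN.
Tension rupture (net): A_n = (410 − 3×32)×10 = 3140 mm² (U = 1.0, A_e = A_n). φR_n = 0.75 × 450 × 3140 = 1059.8 kN.
Governing: min(2416.8, 2442.2, 1300.1, 1059.8) = 1059.8 kN → net-section rupture.

1059.8 kN (net-section rupture governs)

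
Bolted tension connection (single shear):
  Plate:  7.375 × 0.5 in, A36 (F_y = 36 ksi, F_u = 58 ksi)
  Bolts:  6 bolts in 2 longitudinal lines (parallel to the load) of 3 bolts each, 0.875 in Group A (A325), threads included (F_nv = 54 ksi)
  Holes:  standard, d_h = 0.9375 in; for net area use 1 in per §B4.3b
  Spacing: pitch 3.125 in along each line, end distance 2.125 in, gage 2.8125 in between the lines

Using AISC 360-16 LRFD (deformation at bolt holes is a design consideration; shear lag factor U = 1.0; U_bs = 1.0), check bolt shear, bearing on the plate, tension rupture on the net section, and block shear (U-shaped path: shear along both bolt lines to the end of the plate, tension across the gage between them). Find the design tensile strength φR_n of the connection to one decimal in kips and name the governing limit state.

116.9 kips (net-section rupture governs)

Bolt shear: A_b = π(0.875)²/4 = 0.60132 in². φR_n = 0.75 × 54 × 0.60132 × 6 × 1 = 146.1 kips.
Bearing (0.5 in plate, F_u = 58 ksi): end bolts L_c = 2.125 − 0.9375/2 = 1.65625, R_n = min(1.2×1.65625×0.5×58, 2.4×0.875×0.5×58) = 57.638 kips/bolt; interior L_c = 3.125 − 0.9375 = 2.1875, R_n = 60.9 kips/bolt. φR_n = 0.75 × (2×57.638 + 4×60.9) = 269.2 kips.
Tension rupture (net): A_n = (7.375 − 2×1)×0.5 = 2.6875 in² (U = 1.0, A_e = A_n). φR_n = 0.75 × 58 × 2.6875 = 116.9 kips.
Block shear: shear path 2×[2.125+2×3.125] = 2×8.375 in, A_gv = 8.375, A_nv = 2×(8.375 − 2.5×1)×0.5 = 5.875 in²; tension across gage: (2.8125 − 1×1)×0.5 = 0.90625 in². R_n = min(0.6×58×5.875, 0.6×36×8.375) + 1.0×58×0.90625 = min(204.45, 180.9) + 52.563 = 233.46 kips. φR_n = 0.75 × 233.46 = 175.1 kips.
Governing: min(146.1, 269.2, 116.9, 175.1) = 116.9 kips → net-section rupture.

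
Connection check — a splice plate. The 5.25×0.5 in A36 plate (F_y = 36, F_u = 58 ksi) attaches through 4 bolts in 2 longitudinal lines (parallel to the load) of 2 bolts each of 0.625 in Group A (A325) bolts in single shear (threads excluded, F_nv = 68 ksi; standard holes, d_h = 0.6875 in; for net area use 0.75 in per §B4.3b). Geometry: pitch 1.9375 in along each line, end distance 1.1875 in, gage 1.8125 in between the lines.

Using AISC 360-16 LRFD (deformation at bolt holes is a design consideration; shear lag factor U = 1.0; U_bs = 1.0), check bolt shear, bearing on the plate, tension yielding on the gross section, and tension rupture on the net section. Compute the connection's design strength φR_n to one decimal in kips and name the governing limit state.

62.6 kips (bolt shear governs)

Bolt shear: A_b = π(0.625)²/4 = 0.3068 in². φR_n = 0.75 × 68 × 0.3068 × 4 × 1 = 62.6 kips.
Bearing (0.5 in plate, F_u = 58 ksi): end bolts L_c = 1.1875 − 0.6875/2 = 0.84375, R_n = min(1.2×0.84375×0.5×58, 2.4×0.625×0.5×58) = 29.363 kips/bolt; interior L_c = 1.9375 − 0.6875 = 1.25, R_n = 43.5 kips/bolt. φR_n = 0.75 × (2×29.363 + 2×43.5) = 109.3 kips.
Tension yield (gross): A_g = 5.25×0.5 = 2.625 in². φR_n = 0.90 × 36 × 2.625 = 85.1 kips.
Tension rupture (net): A_n = (5.25 − 2×0.75)×0.5 = 1.875 in² (U = 1.0, A_e = A_n). φR_n = 0.75 × 58 × 1.875 = 81.6 kips.
Governing: min(62.6, 109.3, 85.1, 81.6) = 62.6 kips → bolt shear.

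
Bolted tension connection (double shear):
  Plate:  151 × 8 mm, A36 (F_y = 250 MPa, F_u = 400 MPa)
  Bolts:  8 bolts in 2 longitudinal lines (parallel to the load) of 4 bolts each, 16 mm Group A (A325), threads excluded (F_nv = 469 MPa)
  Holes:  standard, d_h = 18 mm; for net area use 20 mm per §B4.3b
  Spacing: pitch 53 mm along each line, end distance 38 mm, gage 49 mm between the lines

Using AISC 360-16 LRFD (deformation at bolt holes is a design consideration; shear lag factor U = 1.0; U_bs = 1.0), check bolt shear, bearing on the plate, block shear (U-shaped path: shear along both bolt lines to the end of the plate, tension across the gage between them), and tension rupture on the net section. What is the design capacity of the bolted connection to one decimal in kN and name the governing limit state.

266.4 kN (net-section rupture governs)

Bolt shear: A_b = π(16)²/4 = 201.06 mm². φR_n = 0.75 × 469 × 201.06 × 8 × 2 = 1131.6 kN.
Bearing (8 mm plate, F_u = 400 MPa): end bolts L_c = 38 − 18/2 = 29, R_n = min(1.2×29×8×400, 2.4×16×8×400) = 111.36 kN/bolt; interior L_c = 53 − 18 = 35, R_n = 122.88 kN/bolt. φR_n = 0.75 × (2×111.36 + 6×122.88) = 720.0 kN.
Block shear: shear path 2×[38+3×53] = 2×197 mm, A_gv = 3152, A_nv = 2×(197 − 3.5×20)×8 = 2032 mm²; tension across gage: (49 − 1×20)×8 = 232 mm². R_n = min(0.6×400×2032, 0.6×250×3152) + 1.0×400×232 = min(487.68, 472.8) + 92.8 = 565.6 kN. φR_n = 0.75 × 565.6 = 424.2 kN.
Tension rupture (net): A_n = (151 − 2×20)×8 = 888 mm² (U = 1.0, A_e = A_n). φR_n = 0.75 × 400 × 888 = 266.4 kN.
Governing: min(1131.6, 720.0, 424.2, 266.4) = 266.4 kN → net-section rupture.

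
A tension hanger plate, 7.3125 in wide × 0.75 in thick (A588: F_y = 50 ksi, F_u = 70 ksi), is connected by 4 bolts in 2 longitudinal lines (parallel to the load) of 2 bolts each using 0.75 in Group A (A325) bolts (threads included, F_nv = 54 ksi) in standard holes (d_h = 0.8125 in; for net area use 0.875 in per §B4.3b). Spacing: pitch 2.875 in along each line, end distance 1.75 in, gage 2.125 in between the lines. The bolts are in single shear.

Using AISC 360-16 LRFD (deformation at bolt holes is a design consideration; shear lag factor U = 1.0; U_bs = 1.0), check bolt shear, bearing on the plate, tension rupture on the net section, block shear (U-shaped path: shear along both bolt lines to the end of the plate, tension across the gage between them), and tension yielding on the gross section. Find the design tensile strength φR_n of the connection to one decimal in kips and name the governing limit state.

71.6 kips (bolt shear governs)

Bolt shear: A_b = π(0.75)²/4 = 0.44179 in². φR_n = 0.75 × 54 × 0.44179 × 4 × 1 = 71.6 kips.
Bearing (0.75 in plate, F_u = 70 ksi): end bolts L_c = 1.75 − 0.8125/2 = 1.34375, R_n = min(1.2×1.34375×0.75×70, 2.4×0.75×0.75×70) = 84.656 kips/bolt; interior L_c = 2.875 − 0.8125 = 2.0625, R_n = 94.5 kips/bolt. φR_n = 0.75 × (2×84.656 + 2×94.5) = 268.7 kips.
Tension rupture (net): A_n = (7.3125 − 2×0.875)×0.75 = 4.1719 in² (U = 1.0, A_e = A_n). φR_n = 0.75 × 70 × 4.1719 = 219.0 kips.
Block shear: shear path 2×[1.75+1×2.875] = 2×4.625 in, A_gv = 6.9375, A_nv = 2×(4.625 − 1.5×0.875)×0.75 = 4.9688 in²; tension across gage: (2.125 − 1×0.875)×0.75 = 0.9375 in². R_n = min(0.6×70×4.9688, 0.6×50×6.9375) + 1.0×70×0.9375 = min(208.69, 208.13) + 65.625 = 273.76 kips. φR_n = 0.75 × 273.76 = 205.3 kips.
Tension yield (gross): A_g = 7.3125×0.75 = 5.4844 in². φR_n = 0.90 × 50 × 5.4844 = 246.8 kips.
Governing: min(71.6, 268.7, 219.0, 205.3, 246.8) = 71.6 kips → bolt shear.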